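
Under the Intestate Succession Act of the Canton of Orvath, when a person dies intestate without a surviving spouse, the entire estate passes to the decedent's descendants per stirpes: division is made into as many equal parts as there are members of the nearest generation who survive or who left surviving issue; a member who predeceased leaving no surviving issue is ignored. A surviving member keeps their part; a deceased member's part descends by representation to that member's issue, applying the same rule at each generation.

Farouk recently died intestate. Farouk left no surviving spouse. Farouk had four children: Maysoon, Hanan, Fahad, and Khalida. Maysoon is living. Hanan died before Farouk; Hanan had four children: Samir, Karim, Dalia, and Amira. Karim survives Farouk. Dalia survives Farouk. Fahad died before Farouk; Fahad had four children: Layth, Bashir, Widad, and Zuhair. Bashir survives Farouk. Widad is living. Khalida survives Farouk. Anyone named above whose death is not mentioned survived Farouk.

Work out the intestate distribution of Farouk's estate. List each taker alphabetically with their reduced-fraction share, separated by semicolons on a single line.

There is no surviving spouse, so the entire estate passes to Farouk's descendants per stirpes.
The estate is divided into 4 equal shares of 1/4 among Maysoon, Hanan, Fahad, Khalida.
Maysoon is living and takes 1/4.
Hanan predeceased; the 1/4 allotted to Hanan's branch passes to Hanan's issue by representation.
The 1/4 is divided into 4 equal shares of 1/16 among Samir, Karim, Dalia, Amira.
Samir is living and takes 1/16.
Karim is living and takes 1/16.
Dalia is living and takes 1/16.
Amira is living and takes 1/16.
Fahad predeceased; the 1/4 allotted to Fahad's branch passes to Fahad's issue by representation.
The 1/4 is divided into 4 equal shares of 1/16 among Layth, Bashir, Widad, Zuhair.
Layth is living and takes 1/16.
Bashir is living and takes 1/16.
Widad is living and takes 1/16.
Zuhair is living and takes 1/16.
Khalida is living and takes 1/4.

Amira 1/16; Bashir 1/16; Dalia 1/16; Karim 1/16; Khalida 1/4; Layth 1/16; Maysoon 1/4; Samir 1/16; Widad 1/16; Zuhair 1/16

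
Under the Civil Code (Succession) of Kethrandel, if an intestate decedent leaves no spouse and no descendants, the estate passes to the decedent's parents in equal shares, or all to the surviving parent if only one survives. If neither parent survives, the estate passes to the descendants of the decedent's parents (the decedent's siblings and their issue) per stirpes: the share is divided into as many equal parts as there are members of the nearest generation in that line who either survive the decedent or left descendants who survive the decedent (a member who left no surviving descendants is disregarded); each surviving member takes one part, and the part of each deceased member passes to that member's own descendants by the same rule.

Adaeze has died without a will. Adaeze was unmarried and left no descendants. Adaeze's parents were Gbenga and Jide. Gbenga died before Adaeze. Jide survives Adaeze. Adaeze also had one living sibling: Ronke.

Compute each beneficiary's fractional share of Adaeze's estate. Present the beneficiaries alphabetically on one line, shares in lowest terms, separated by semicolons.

Jide 1

Only one parent, Jide, survives, so Jide takes the entire estate. The siblings take nothing because a surviving parent has priority.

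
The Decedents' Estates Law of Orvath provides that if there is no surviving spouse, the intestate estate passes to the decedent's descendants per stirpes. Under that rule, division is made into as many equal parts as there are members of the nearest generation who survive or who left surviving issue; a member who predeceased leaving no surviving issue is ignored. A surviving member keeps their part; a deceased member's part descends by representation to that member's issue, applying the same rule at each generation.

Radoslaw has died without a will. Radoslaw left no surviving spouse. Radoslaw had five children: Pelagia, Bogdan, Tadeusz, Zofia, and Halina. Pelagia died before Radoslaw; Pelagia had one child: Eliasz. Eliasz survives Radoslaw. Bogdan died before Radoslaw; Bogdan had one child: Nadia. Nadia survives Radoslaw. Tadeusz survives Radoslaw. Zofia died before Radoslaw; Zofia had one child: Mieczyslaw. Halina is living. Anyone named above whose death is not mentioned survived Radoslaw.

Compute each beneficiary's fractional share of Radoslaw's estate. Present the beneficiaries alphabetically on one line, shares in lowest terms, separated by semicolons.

Eliasz 1/5; Halina 1/5; Mieczyslaw 1/5; Nadia 1/5; Tadeusz 1/5

There is no surviving spouse, so the entire estate passes to Radoslaw's descendants per stirpes.
The estate is divided into 5 equal shares of 1/5 among Pelagia, Bogdan, Tadeusz, Zofia, Halina.
Pelagia predeceased; the 1/5 allotted to Pelagia's branch passes to Pelagia's issue by representation.
Eliasz is the sole taker at this level and receives the full 1/5.
Bogdan predeceased; the 1/5 allotted to Bogdan's branch passes to Bogdan's issue by representation.
Nadia is the sole taker at this level and receives the full 1/5.
Tadeusz is living and takes 1/5.
Zofia predeceased; the 1/5 allotted to Zofia's branch passes to Zofia's issue by representation.
Mieczyslaw is the sole taker at this level and receives the full 1/5.
Halina is living and takes 1/5.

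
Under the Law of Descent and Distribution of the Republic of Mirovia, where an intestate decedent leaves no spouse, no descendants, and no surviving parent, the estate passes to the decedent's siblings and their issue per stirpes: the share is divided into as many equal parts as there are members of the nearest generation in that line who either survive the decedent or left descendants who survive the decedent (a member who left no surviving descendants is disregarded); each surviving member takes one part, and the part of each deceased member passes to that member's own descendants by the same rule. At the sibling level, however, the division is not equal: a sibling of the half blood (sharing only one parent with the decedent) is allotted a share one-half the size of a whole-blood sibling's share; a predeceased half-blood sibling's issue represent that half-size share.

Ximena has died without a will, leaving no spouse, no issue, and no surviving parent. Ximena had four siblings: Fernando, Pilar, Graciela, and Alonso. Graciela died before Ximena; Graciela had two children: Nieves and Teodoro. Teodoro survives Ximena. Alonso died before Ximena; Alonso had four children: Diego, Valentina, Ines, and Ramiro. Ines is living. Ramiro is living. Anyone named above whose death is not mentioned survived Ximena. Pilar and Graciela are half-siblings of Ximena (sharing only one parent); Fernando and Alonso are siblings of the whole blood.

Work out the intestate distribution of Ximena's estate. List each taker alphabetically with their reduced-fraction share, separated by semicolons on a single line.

Diego 1/12; Fernando 1/3; Ines 1/12; Nieves 1/12; Pilar 1/6; Ramiro 1/12; Teodoro 1/12; Valentina 1/12

No spouse, descendants, or parent survives, so the estate passes to Ximena's siblings per stirpes.
Half-blood siblings count for one-half the weight of whole-blood siblings at the initial division.
Dividing 1 in proportion to weights (total weight 3): Fernando (weight 1) → 1/3; Pilar (weight 1/2) → 1/6; Graciela (weight 1/2) → 1/6; Alonso (weight 1) → 1/3.
Fernando is living and takes 1/3.
Pilar is living and takes 1/6.
Graciela predeceased; the 1/6 allotted to Graciela's branch passes to Graciela's issue by representation.
The 1/6 is divided into 2 equal shares of 1/12 among Nieves, Teodoro.
Nieves is living and takes 1/12.
Teodoro is living and takes 1/12.
Alonso predeceased; the 1/3 allotted to Alonso's branch passes to Alonso's issue by representation.
The 1/3 is divided into 4 equal shares of 1/12 among Diego, Valentina, Ines, Ramiro.
Diego is living and takes 1/12.
Valentina is living and takes 1/12.
Ines is living and takes 1/12.
Ramiro is living and takes 1/12.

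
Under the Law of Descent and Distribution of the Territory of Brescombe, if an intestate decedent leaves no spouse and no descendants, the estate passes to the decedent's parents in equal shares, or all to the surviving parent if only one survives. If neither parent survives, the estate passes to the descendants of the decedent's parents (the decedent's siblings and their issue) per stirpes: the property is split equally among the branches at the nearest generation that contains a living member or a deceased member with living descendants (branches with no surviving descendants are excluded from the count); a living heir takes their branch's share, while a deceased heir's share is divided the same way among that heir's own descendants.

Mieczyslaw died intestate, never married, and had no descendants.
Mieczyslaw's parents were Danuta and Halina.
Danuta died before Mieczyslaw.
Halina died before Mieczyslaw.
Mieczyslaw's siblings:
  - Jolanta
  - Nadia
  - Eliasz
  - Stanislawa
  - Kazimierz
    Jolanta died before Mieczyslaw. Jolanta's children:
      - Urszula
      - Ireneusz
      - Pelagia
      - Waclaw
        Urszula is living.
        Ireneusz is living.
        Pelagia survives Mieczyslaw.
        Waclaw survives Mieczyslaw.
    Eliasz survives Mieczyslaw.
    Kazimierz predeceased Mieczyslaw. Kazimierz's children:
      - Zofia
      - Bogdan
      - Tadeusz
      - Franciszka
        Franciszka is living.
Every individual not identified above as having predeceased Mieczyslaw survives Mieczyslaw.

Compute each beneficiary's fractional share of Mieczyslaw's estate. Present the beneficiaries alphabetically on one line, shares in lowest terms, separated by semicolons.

Neither parent survives and there are no descendants, so the estate passes to Mieczyslaw's siblings and their issue per stirpes.
The estate is divided into 5 equal shares of 1/5 among Jolanta, Nadia, Eliasz, Stanislawa, Kazimierz.
Jolanta predeceased; the 1/5 allotted to Jolanta's branch passes to Jolanta's issue by representation.
The 1/5 is divided into 4 equal shares of 1/20 among Urszula, Ireneusz, Pelagia, Waclaw.
Urszula is living and takes 1/20.
Ireneusz is living and takes 1/20.
Pelagia is living and takes 1/20.
Waclaw is living and takes 1/20.
Nadia is living and takes 1/5.
Eliasz is living and takes 1/5.
Stanislawa is living and takes 1/5.
Kazimierz predeceased; the 1/5 allotted to Kazimierz's branch passes to Kazimierz's issue by representation.
The 1/5 is divided into 4 equal shares of 1/20 among Zofia, Bogdan, Tadeusz, Franciszka.
Zofia is living and takes 1/20.
Bogdan is living and takes 1/20.
Tadeusz is living and takes 1/20.
Franciszka is living and takes 1/20.

Bogdan 1/20; Eliasz 1/5; Franciszka 1/20; Ireneusz 1/20; Nadia 1/5; Pelagia 1/20; Stanislawa 1/5; Tadeusz 1/20; Urszula 1/20; Waclaw 1/20; Zofia 1/20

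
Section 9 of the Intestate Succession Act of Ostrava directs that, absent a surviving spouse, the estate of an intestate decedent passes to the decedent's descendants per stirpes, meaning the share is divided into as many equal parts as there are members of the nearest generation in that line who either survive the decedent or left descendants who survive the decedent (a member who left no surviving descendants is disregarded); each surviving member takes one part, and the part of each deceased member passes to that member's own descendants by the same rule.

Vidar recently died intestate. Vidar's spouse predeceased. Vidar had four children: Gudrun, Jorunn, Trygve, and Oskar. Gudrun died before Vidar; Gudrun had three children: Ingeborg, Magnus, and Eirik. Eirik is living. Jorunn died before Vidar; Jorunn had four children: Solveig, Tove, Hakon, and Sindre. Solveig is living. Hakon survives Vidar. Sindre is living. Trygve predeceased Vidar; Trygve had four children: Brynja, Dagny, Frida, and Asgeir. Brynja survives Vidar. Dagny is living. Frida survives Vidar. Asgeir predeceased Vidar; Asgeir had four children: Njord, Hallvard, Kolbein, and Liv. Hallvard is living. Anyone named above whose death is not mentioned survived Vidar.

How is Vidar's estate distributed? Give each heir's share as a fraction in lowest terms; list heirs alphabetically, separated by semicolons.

There is no surviving spouse, so the entire estate passes to Vidar's descendants per stirpes.
The estate is divided into 4 equal shares of 1/4 among Gudrun, Jorunn, Trygve, Oskar.
Gudrun predeceased; the 1/4 allotted to Gudrun's branch passes to Gudrun's issue by representation.
The 1/4 is divided into 3 equal shares of 1/12 among Ingeborg, Magnus, Eirik.
Ingeborg is living and takes 1/12.
Magnus is living and takes 1/12.
Eirik is living and takes 1/12.
Jorunn predeceased; the 1/4 allotted to Jorunn's branch passes to Jorunn's issue by representation.
The 1/4 is divided into 4 equal shares of 1/16 among Solveig, Tove, Hakon, Sindre.
Solveig is living and takes 1/16.
Tove is living and takes 1/16.
Hakon is living and takes 1/16.
Sindre is living and takes 1/16.
Trygve predeceased; the 1/4 allotted to Trygve's branch passes to Trygve's issue by representation.
The 1/4 is divided into 4 equal shares of 1/16 among Brynja, Dagny, Frida, Asgeir.
Brynja is living and takes 1/16.
Dagny is living and takes 1/16.
Frida is living and takes 1/16.
Asgeir predeceased; the 1/16 allotted to Asgeir's branch passes to Asgeir's issue by representation.
The 1/16 is divided into 4 equal shares of 1/64 among Njord, Hallvard, Kolbein, Liv.
Njord is living and takes 1/64.
Hallvard is living and takes 1/64.
Kolbein is living and takes 1/64.
Liv is living and takes 1/64.
Oskar is living and takes 1/4.

Brynja 1/16; Dagny 1/16; Eirik 1/12; Frida 1/16; Hakon 1/16; Hallvard 1/64; Ingeborg 1/12; Kolbein 1/64; Liv 1/64; Magnus 1/12; Njord 1/64; Oskar 1/4; Sindre 1/16; Solveig 1/16; Tove 1/16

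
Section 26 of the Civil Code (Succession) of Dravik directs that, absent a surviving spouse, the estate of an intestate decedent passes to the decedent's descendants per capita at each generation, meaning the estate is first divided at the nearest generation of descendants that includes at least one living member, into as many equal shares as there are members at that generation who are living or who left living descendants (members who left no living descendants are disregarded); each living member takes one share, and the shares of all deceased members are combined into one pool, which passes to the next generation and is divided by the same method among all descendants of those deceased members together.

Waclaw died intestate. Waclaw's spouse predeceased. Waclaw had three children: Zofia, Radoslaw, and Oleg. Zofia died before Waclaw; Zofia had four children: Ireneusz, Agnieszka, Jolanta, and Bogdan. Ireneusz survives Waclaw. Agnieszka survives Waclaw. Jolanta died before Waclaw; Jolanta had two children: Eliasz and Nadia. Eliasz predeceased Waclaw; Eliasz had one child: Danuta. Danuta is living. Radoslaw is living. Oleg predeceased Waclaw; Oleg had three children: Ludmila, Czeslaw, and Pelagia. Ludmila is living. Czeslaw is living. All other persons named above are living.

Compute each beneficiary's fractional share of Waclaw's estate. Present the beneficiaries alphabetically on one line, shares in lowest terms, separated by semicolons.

There is no surviving spouse, so the entire estate passes to Waclaw's descendants per capita at each generation.
At generation 1 (Zofia, Radoslaw, Oleg) there are 3 shares of (1)/3 = 1/3 each.
Living: Radoslaw — each takes 1/3.
Deceased: Zofia and Oleg. Their combined 2/3 is pooled and carried to generation 2.
At generation 2 (Ireneusz, Agnieszka, Jolanta, Bogdan, Ludmila, Czeslaw, Pelagia) there are 7 shares of (2/3)/7 = 2/21 each.
Living: Ireneusz, Agnieszka, Bogdan, Ludmila, Czeslaw, and Pelagia — each takes 2/21.
Deceased: Jolanta. That 2/21 share is carried to generation 3.
At generation 3 (Eliasz, Nadia) there are 2 shares of (2/21)/2 = 1/21 each.
Living: Nadia — each takes 1/21.
Deceased: Eliasz. That 1/21 share is carried to generation 4.
At generation 4 (Danuta) there are 1 shares of (1/21)/1 = 1/21 each.
Living: Danuta — each takes 1/21.

Agnieszka 2/21; Bogdan 2/21; Czeslaw 2/21; Danuta 1/21; Ireneusz 2/21; Ludmila 2/21; Nadia 1/21; Pelagia 2/21; Radoslaw 1/3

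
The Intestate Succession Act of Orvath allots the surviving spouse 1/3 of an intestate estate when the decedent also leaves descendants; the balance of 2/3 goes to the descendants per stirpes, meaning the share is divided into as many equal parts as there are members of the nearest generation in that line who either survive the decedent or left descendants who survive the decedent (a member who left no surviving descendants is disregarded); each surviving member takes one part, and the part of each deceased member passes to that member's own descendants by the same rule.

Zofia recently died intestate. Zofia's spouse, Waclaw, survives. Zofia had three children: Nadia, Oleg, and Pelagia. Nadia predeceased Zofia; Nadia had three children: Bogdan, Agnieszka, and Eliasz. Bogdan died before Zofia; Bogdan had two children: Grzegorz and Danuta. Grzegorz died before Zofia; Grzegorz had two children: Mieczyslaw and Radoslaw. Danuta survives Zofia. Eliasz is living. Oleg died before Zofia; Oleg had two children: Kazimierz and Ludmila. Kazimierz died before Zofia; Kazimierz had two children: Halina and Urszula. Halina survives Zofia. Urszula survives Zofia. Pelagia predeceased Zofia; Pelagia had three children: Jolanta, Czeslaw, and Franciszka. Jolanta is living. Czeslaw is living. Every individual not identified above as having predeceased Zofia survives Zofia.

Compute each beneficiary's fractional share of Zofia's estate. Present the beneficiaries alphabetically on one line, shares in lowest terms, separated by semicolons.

Waclaw, as surviving spouse, takes 1/3.
The remaining 2/3 passes to Zofia's descendants per stirpes.
The 2/3 is divided into 3 equal shares of 2/9 among Nadia, Oleg, Pelagia.
Nadia predeceased; the 2/9 allotted to Nadia's branch passes to Nadia's issue by representation.
The 2/9 is divided into 3 equal shares of 2/27 among Bogdan, Agnieszka, Eliasz.
Bogdan predeceased; the 2/27 allotted to Bogdan's branch passes to Bogdan's issue by representation.
The 2/27 is divided into 2 equal shares of 1/27 among Grzegorz, Danuta.
Grzegorz predeceased; the 1/27 allotted to Grzegorz's branch passes to Grzegorz's issue by representation.
The 1/27 is divided into 2 equal shares of 1/54 among Mieczyslaw, Radoslaw.
Mieczyslaw is living and takes 1/54.
Radoslaw is living and takes 1/54.
Danuta is living and takes 1/27.
Agnieszka is living and takes 2/27.
Eliasz is living and takes 2/27.
Oleg predeceased; the 2/9 allotted to Oleg's branch passes to Oleg's issue by representation.
The 2/9 is divided into 2 equal shares of 1/9 among Kazimierz, Ludmila.
Kazimierz predeceased; the 1/9 allotted to Kazimierz's branch passes to Kazimierz's issue by representation.
The 1/9 is divided into 2 equal shares of 1/18 among Halina, Urszula.
Halina is living and takes 1/18.
Urszula is living and takes 1/18.
Ludmila is living and takes 1/9.
Pelagia predeceased; the 2/9 allotted to Pelagia's branch passes to Pelagia's issue by representation.
The 2/9 is divided into 3 equal shares of 2/27 among Jolanta, Czeslaw, Franciszka.
Jolanta is living and takes 2/27.
Czeslaw is living and takes 2/27.
Franciszka is living and takes 2/27.

Agnieszka 2/27; Czeslaw 2/27; Danuta 1/27; Eliasz 2/27; Franciszka 2/27; Halina 1/18; Jolanta 2/27; Ludmila 1/9; Mieczyslaw 1/54; Radoslaw 1/54; Urszula 1/18; Waclaw 1/3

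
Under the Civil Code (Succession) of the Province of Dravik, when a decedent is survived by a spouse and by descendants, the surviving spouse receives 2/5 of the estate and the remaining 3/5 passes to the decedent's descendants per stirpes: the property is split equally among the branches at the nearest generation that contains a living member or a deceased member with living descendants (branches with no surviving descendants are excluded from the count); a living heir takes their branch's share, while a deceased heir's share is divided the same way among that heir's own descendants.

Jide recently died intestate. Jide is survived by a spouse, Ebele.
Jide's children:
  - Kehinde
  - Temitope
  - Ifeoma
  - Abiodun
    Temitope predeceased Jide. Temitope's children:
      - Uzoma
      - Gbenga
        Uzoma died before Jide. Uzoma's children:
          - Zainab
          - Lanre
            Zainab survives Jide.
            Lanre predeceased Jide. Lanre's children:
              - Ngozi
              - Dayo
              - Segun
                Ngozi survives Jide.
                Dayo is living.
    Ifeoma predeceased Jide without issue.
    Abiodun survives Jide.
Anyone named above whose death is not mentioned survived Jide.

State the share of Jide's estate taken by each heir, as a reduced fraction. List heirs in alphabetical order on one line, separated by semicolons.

Abiodun 1/5; Dayo 1/60; Ebele 2/5; Gbenga 1/10; Kehinde 1/5; Ngozi 1/60; Segun 1/60; Zainab 1/20

Ebele, as surviving spouse, takes 2/5.
The remaining 3/5 passes to Jide's descendants per stirpes.
Ifeoma left no surviving issue, so that branch lapses and is disregarded.
The 3/5 is divided into 3 equal shares of 1/5 among Kehinde, Temitope, Abiodun.
Kehinde is living and takes 1/5.
Temitope predeceased; the 1/5 allotted to Temitope's branch passes to Temitope's issue by representation.
The 1/5 is divided into 2 equal shares of 1/10 among Uzoma, Gbenga.
Uzoma predeceased; the 1/10 allotted to Uzoma's branch passes to Uzoma's issue by representation.
The 1/10 is divided into 2 equal shares of 1/20 among Zainab, Lanre.
Zainab is living and takes 1/20.
Lanre predeceased; the 1/20 allotted to Lanre's branch passes to Lanre's issue by representation.
The 1/20 is divided into 3 equal shares of 1/60 among Ngozi, Dayo, Segun.
Ngozi is living and takes 1/60.
Dayo is living and takes 1/60.
Segun is living and takes 1/60.
Gbenga is living and takes 1/10.
Abiodun is living and takes 1/5.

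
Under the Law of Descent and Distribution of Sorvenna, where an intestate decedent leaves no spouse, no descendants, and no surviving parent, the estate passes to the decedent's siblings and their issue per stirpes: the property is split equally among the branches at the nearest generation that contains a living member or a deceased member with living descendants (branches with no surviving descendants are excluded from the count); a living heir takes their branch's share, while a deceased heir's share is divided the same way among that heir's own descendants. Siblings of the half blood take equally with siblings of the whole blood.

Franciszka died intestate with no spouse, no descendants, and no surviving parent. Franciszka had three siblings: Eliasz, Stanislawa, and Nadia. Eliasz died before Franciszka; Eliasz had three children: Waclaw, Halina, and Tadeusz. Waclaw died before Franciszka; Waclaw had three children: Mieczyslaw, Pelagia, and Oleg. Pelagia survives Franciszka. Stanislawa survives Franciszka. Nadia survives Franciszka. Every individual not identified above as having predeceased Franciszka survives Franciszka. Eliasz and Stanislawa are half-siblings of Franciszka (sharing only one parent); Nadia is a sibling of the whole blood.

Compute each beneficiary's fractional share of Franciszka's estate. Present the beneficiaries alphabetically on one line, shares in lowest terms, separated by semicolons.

Halina 1/9; Mieczyslaw 1/27; Nadia 1/3; Oleg 1/27; Pelagia 1/27; Stanislawa 1/3; Tadeusz 1/9

No spouse, descendants, or parent survives, so the estate passes to Franciszka's siblings per stirpes.
Half-blood and whole-blood siblings take equally under the stated rule.
The estate is divided into 3 equal shares of 1/3 among Eliasz, Stanislawa, Nadia.
Eliasz predeceased; the 1/3 allotted to Eliasz's branch passes to Eliasz's issue by representation.
The 1/3 is divided into 3 equal shares of 1/9 among Waclaw, Halina, Tadeusz.
Waclaw predeceased; the 1/9 allotted to Waclaw's branch passes to Waclaw's issue by representation.
The 1/9 is divided into 3 equal shares of 1/27 among Mieczyslaw, Pelagia, Oleg.
Mieczyslaw is living and takes 1/27.
Pelagia is living and takes 1/27.
Oleg is living and takes 1/27.
Halina is living and takes 1/9.
Tadeusz is living and takes 1/9.
Stanislawa is living and takes 1/3.
Nadia is living and takes 1/3.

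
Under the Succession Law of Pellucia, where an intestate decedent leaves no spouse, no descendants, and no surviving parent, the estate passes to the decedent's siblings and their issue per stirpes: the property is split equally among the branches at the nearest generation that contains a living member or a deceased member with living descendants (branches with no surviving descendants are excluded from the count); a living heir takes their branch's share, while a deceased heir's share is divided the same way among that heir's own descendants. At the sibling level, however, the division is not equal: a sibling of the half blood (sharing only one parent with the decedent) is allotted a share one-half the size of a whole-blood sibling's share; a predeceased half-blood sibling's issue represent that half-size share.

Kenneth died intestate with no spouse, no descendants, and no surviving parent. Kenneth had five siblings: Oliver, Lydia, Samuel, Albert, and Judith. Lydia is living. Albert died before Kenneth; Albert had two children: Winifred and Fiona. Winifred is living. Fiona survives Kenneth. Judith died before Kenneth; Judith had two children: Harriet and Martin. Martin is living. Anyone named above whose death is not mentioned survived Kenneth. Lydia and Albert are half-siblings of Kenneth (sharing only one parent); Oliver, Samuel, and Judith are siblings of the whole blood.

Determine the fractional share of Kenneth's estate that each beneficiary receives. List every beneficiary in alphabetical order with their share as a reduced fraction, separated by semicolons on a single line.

No spouse, descendants, or parent survives, so the estate passes to Kenneth's siblings per stirpes.
Half-blood siblings count for one-half the weight of whole-blood siblings at the initial division.
Dividing 1 in proportion to weights (total weight 4): Oliver (weight 1) → 1/4; Lydia (weight 1/2) → 1/8; Samuel (weight 1) → 1/4; Albert (weight 1/2) → 1/8; Judith (weight 1) → 1/4.
Oliver is living and takes 1/4.
Lydia is living and takes 1/8.
Samuel is living and takes 1/4.
Albert predeceased; the 1/8 allotted to Albert's branch passes to Albert's issue by representation.
The 1/8 is divided into 2 equal shares of 1/16 among Winifred, Fiona.
Winifred is living and takes 1/16.
Fiona is living and takes 1/16.
Judith predeceased; the 1/4 allotted to Judith's branch passes to Judith's issue by representation.
The 1/4 is divided into 2 equal shares of 1/8 among Harriet, Martin.
Harriet is living and takes 1/8.
Martin is living and takes 1/8.

Fiona 1/16; Harriet 1/8; Lydia 1/8; Martin 1/8; Oliver 1/4; Samuel 1/4; Winifred 1/16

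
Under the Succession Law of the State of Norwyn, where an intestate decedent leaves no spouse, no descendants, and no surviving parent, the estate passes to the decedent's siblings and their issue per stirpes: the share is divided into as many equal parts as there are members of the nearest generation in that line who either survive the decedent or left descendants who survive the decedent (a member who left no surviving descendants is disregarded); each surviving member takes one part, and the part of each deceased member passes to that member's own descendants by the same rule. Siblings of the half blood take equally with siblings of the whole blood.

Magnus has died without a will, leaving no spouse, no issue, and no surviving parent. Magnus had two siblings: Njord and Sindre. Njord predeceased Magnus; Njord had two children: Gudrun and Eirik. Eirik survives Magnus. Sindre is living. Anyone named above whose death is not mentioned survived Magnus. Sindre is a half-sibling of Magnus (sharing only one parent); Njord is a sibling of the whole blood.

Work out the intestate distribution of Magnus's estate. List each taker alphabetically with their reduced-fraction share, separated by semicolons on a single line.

No spouse, descendants, or parent survives, so the estate passes to Magnus's siblings per stirpes.
Half-blood and whole-blood siblings take equally under the stated rule.
The estate is divided into 2 equal shares of 1/2 among Njord, Sindre.
Njord predeceased; the 1/2 allotted to Njord's branch passes to Njord's issue by representation.
The 1/2 is divided into 2 equal shares of 1/4 among Gudrun, Eirik.
Gudrun is living and takes 1/4.
Eirik is living and takes 1/4.
Sindre is living and takes 1/2.

Eirik 1/4; Gudrun 1/4; Sindre 1/2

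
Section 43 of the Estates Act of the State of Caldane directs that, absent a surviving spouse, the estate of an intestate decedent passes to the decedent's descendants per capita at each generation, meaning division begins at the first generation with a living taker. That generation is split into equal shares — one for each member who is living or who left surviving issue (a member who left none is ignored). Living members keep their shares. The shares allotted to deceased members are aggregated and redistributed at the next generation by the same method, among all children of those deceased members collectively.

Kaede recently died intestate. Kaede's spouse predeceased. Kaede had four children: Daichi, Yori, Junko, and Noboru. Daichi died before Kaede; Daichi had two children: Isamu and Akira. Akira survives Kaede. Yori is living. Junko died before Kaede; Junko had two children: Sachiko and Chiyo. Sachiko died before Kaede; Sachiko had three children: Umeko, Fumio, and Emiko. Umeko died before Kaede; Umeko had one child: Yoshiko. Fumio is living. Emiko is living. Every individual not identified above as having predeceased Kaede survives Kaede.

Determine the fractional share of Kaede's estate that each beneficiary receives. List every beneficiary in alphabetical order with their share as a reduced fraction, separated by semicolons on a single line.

There is no surviving spouse, so the entire estate passes to Kaede's descendants per capita at each generation.
At generation 1 (Daichi, Yori, Junko, Noboru) there are 4 shares of (1)/4 = 1/4 each.
Living: Yori and Noboru — each takes 1/4.
Deceased: Daichi and Junko. Their combined 1/2 is pooled and carried to generation 2.
At generation 2 (Isamu, Akira, Sachiko, Chiyo) there are 4 shares of (1/2)/4 = 1/8 each.
Living: Isamu, Akira, and Chiyo — each takes 1/8.
Deceased: Sachiko. That 1/8 share is carried to generation 3.
At generation 3 (Umeko, Fumio, Emiko) there are 3 shares of (1/8)/3 = 1/24 each.
Living: Fumio and Emiko — each takes 1/24.
Deceased: Umeko. That 1/24 share is carried to generation 4.
At generation 4 (Yoshiko) there are 1 shares of (1/24)/1 = 1/24 each.
Living: Yoshiko — each takes 1/24.

Akira 1/8; Chiyo 1/8; Emiko 1/24; Fumio 1/24; Isamu 1/8; Noboru 1/4; Yori 1/4; Yoshiko 1/24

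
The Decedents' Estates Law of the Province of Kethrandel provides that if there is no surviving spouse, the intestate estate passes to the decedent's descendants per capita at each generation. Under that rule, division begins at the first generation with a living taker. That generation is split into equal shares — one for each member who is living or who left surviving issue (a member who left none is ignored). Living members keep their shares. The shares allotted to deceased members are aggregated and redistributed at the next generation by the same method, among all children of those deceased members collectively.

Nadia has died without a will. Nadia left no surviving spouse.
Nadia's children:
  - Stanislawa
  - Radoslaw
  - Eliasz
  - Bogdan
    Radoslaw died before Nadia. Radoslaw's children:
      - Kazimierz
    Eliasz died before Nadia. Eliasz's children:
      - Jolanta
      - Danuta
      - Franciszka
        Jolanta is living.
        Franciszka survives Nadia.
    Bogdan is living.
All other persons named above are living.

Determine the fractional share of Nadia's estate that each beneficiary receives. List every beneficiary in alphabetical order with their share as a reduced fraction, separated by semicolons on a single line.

Bogdan 1/4; Danuta 1/8; Franciszka 1/8; Jolanta 1/8; Kazimierz 1/8; Stanislawa 1/4

There is no surviving spouse, so the entire estate passes to Nadia's descendants per capita at each generation.
At generation 1 (Stanislawa, Radoslaw, Eliasz, Bogdan) there are 4 shares of (1)/4 = 1/4 each.
Living: Stanislawa and Bogdan — each takes 1/4.
Deceased: Radoslaw and Eliasz. Their combined 1/2 is pooled and carried to generation 2.
At generation 2 (Kazimierz, Jolanta, Danuta, Franciszka) there are 4 shares of (1/2)/4 = 1/8 each.
Living: Kazimierz, Jolanta, Danuta, and Franciszka — each takes 1/8.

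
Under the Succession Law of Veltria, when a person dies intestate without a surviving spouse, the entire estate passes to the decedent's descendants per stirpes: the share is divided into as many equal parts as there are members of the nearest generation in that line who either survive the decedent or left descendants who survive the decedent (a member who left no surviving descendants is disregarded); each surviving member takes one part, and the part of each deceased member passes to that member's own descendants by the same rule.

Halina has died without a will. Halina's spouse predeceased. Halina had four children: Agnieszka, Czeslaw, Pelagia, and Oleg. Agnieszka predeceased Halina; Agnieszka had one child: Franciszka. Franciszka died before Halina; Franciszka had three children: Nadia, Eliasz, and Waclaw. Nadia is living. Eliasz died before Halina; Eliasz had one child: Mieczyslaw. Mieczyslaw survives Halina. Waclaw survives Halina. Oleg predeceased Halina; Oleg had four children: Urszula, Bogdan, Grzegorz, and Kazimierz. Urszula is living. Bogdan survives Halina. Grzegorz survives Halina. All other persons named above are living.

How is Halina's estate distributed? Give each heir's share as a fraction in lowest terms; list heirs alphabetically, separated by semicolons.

There is no surviving spouse, so the entire estate passes to Halina's descendants per stirpes.
The estate is divided into 4 equal shares of 1/4 among Agnieszka, Czeslaw, Pelagia, Oleg.
Agnieszka predeceased; the 1/4 allotted to Agnieszka's branch passes to Agnieszka's issue by representation.
Franciszka's line is the sole branch at this level, so the full 1/4 passes to Franciszka's issue by representation.
The 1/4 is divided into 3 equal shares of 1/12 among Nadia, Eliasz, Waclaw.
Nadia is living and takes 1/12.
Eliasz predeceased; the 1/12 allotted to Eliasz's branch passes to Eliasz's issue by representation.
Mieczyslaw is the sole taker at this level and receives the full 1/12.
Waclaw is living and takes 1/12.
Czeslaw is living and takes 1/4.
Pelagia is living and takes 1/4.
Oleg predeceased; the 1/4 allotted to Oleg's branch passes to Oleg's issue by representation.
The 1/4 is divided into 4 equal shares of 1/16 among Urszula, Bogdan, Grzegorz, Kazimierz.
Urszula is living and takes 1/16.
Bogdan is living and takes 1/16.
Grzegorz is living and takes 1/16.
Kazimierz is living and takes 1/16.

Bogdan 1/16; Czeslaw 1/4; Grzegorz 1/16; Kazimierz 1/16; Mieczyslaw 1/12; Nadia 1/12; Pelagia 1/4; Urszula 1/16; Waclaw 1/12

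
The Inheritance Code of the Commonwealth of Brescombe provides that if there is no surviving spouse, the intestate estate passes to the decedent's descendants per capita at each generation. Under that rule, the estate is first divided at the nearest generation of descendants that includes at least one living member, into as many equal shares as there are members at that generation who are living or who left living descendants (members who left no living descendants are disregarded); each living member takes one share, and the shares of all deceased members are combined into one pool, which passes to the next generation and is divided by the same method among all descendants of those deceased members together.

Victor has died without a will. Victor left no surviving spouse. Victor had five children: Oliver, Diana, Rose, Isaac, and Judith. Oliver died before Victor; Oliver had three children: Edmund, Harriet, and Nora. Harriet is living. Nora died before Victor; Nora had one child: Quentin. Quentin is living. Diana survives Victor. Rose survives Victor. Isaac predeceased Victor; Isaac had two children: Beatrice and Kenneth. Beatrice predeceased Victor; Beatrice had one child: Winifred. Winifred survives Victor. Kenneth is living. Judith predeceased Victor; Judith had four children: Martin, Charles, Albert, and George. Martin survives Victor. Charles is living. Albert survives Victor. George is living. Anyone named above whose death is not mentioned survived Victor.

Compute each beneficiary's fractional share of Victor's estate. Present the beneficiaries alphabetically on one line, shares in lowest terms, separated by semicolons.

There is no surviving spouse, so the entire estate passes to Victor's descendants per capita at each generation.
At generation 1 (Oliver, Diana, Rose, Isaac, Judith) there are 5 shares of (1)/5 = 1/5 each.
Living: Diana and Rose — each takes 1/5.
Deceased: Oliver, Isaac, and Judith. Their combined 3/5 is pooled and carried to generation 2.
At generation 2 (Edmund, Harriet, Nora, Beatrice, Kenneth, Martin, Charles, Albert, George) there are 9 shares of (3/5)/9 = 1/15 each.
Living: Edmund, Harriet, Kenneth, Martin, Charles, Albert, and George — each takes 1/15.
Deceased: Nora and Beatrice. Their combined 2/15 is pooled and carried to generation 3.
At generation 3 (Quentin, Winifred) there are 2 shares of (2/15)/2 = 1/15 each.
Living: Quentin and Winifred — each takes 1/15.

Albert 1/15; Charles 1/15; Diana 1/5; Edmund 1/15; George 1/15; Harriet 1/15; Kenneth 1/15; Martin 1/15; Quentin 1/15; Rose 1/5; Winifred 1/15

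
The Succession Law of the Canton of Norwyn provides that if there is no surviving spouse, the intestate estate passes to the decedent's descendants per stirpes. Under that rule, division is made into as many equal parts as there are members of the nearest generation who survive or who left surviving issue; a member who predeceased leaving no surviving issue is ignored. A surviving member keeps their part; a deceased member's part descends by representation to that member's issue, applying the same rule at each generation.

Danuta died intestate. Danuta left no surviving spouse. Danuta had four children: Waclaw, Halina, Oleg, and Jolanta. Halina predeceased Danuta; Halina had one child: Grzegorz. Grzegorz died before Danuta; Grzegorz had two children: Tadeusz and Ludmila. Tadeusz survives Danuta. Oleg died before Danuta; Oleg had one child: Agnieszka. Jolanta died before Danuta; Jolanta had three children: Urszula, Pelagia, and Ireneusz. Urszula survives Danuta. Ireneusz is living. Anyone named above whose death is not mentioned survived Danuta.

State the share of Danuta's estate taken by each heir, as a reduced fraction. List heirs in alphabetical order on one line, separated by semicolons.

There is no surviving spouse, so the entire estate passes to Danuta's descendants per stirpes.
The estate is divided into 4 equal shares of 1/4 among Waclaw, Halina, Oleg, Jolanta.
Waclaw is living and takes 1/4.
Halina predeceased; the 1/4 allotted to Halina's branch passes to Halina's issue by representation.
Grzegorz's line is the sole branch at this level, so the full 1/4 passes to Grzegorz's issue by representation.
The 1/4 is divided into 2 equal shares of 1/8 among Tadeusz, Ludmila.
Tadeusz is living and takes 1/8.
Ludmila is living and takes 1/8.
Oleg predeceased; the 1/4 allotted to Oleg's branch passes to Oleg's issue by representation.
Agnieszka is the sole taker at this level and receives the full 1/4.
Jolanta predeceased; the 1/4 allotted to Jolanta's branch passes to Jolanta's issue by representation.
The 1/4 is divided into 3 equal shares of 1/12 among Urszula, Pelagia, Ireneusz.
Urszula is living and takes 1/12.
Pelagia is living and takes 1/12.
Ireneusz is living and takes 1/12.

Agnieszka 1/4; Ireneusz 1/12; Ludmila 1/8; Pelagia 1/12; Tadeusz 1/8; Urszula 1/12; Waclaw 1/4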